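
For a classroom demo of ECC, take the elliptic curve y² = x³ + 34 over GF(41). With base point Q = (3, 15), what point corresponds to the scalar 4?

Double-and-add on 4 = (100)₂. Start with Q = (3, 15) for the leading 1-bit.
double: tangent at (3, 15): λ = (3·3² + 0)/(2·15) ≡ 27/30. 30⁻¹ ≡ 26 (mod 41) since 30·26 = 780 ≡ 1, so λ ≡ 27·26 ≡ 5.
  x = λ² - 3 - 3 = 25 - 6 ≡ 19; y = λ·(3 - 19) - 15 ≡ 28. → (19, 28)
double: tangent at (19, 28): λ = (3·19² + 0)/(2·28) ≡ 17/15. 15⁻¹ ≡ 11 (mod 41), so λ ≡ 17·11 ≡ 23.
  x = λ² - 19 - 19 = 529 - 38 ≡ 40; y = λ·(19 - 40) - 28 ≡ 22. → (40, 22)

(40, 22)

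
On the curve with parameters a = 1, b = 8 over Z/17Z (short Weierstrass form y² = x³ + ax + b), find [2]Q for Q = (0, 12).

(8, 16)

tangent at (0, 12): λ = (3·0² + 1)/(2·12) ≡ 1/7. 7⁻¹ ≡ 5 (mod 17), so λ ≡ 1·5 ≡ 5.
  x = λ² - 0 - 0 = 25 - 0 ≡ 8; y = λ·(0 - 8) - 12 ≡ 16. → (8, 16)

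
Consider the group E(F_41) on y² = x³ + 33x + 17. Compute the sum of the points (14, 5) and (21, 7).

(14, 5) + (21, 7). λ = (7 - 5)/(21 - 14) ≡ 2/7 mod 41. 7⁻¹ ≡ 6 (mod 41), so λ ≡ 12.
  x = λ² - 14 - 21 = 144 - 35 ≡ 27; y = λ·(14 - 27) - 5 ≡ 3. → (27, 3)

(27, 3)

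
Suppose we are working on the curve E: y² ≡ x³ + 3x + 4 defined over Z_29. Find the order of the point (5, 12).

7

2P: tangent at (5, 12): λ = (3·5² + 3)/(2·12) ≡ 20/24. 24⁻¹ ≡ 23 (mod 29) since 24·23 = 552 ≡ 1, so λ ≡ 20·23 ≡ 25.
  x = λ² - 5 - 5 = 625 - 10 ≡ 6; y = λ·(5 - 6) - 12 ≡ 21. → (6, 21)
3P: (6, 21) + (5, 12). λ = (12 - 21)/(5 - 6) ≡ 20/28 mod 29. 28⁻¹ ≡ 28 (mod 29), so λ ≡ 9.
  x = λ² - 6 - 5 = 81 - 11 ≡ 12; y = λ·(6 - 12) - 21 ≡ 12. → (12, 12)
4P: (12, 12) + (5, 12). λ = (12 - 12)/(5 - 12) ≡ 0/22 mod 29. 22⁻¹ ≡ 4 (mod 29), so λ ≡ 0.
  x = λ² - 12 - 5 = 0 - 17 ≡ 12; y = λ·(12 - 12) - 12 ≡ 17. → (12, 17)
5P: (12, 17) + (5, 12). λ = (12 - 17)/(5 - 12) ≡ 24/22 mod 29. 22⁻¹ ≡ 4 (mod 29), so λ ≡ 9.
  x = λ² - 12 - 5 = 81 - 17 ≡ 6; y = λ·(12 - 6) - 17 ≡ 8. → (6, 8)
6P: (6, 8) + (5, 12). λ = (12 - 8)/(5 - 6) ≡ 4/28 mod 29. 28⁻¹ ≡ 28 (mod 29) since 28·28 = 784 ≡ 1, so λ ≡ 25.
  x = λ² - 6 - 5 = 625 - 11 ≡ 5; y = λ·(6 - 5) - 8 ≡ 17. → (5, 17)
7P: (5, 17) + (5, 12): same x and y₁ ≡ -y₂, so the sum is 𝒪.
7P = 𝒪, so the order is 7.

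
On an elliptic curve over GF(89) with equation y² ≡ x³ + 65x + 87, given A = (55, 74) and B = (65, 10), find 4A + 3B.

(62, 86)

First 4A:
Repeated addition: build up to 4A.
2A: tangent at (55, 74): λ = (3·55² + 65)/(2·74) ≡ 62/59. 59⁻¹ ≡ 86 (mod 89) since 59·86 = 5074 ≡ 1, so λ ≡ 62·86 ≡ 81.
  x = λ² - 55 - 55 = 6561 - 110 ≡ 43; y = λ·(55 - 43) - 74 ≡ 8. → (43, 8)
3A: (43, 8) + (55, 74). λ = (74 - 8)/(55 - 43) ≡ 66/12 mod 89. 12⁻¹ ≡ 52 (mod 89) since 12·52 = 624 ≡ 1, so λ ≡ 50.
  x = λ² - 43 - 55 = 2500 - 98 ≡ 88; y = λ·(43 - 88) - 8 ≡ 56. → (88, 56)
4A: (88, 56) + (55, 74). λ = (74 - 56)/(55 - 88) ≡ 18/56 mod 89. 56⁻¹ ≡ 62 (mod 89) since 56·62 = 3472 ≡ 1, so λ ≡ 48.
  x = λ² - 88 - 55 = 2304 - 143 ≡ 25; y = λ·(88 - 25) - 56 ≡ 31. → (25, 31)
4A = (25, 31).
Next 3B:
Repeated addition: build up to 3B.
2B: tangent at (65, 10): λ = (3·65² + 65)/(2·10) ≡ 13/20. 20⁻¹ ≡ 49 (mod 89), so λ ≡ 13·49 ≡ 14.
  x = λ² - 65 - 65 = 196 - 130 ≡ 66; y = λ·(65 - 66) - 10 ≡ 65. → (66, 65)
3B: (66, 65) + (65, 10). λ = (10 - 65)/(65 - 66) ≡ 34/88 mod 89. 88⁻¹ ≡ 88 (mod 89) since 88·88 = 7744 ≡ 1, so λ ≡ 55.
  x = λ² - 66 - 65 = 3025 - 131 ≡ 46; y = λ·(66 - 46) - 65 ≡ 56. → (46, 56)
3B = (46, 56).
Finally 4A + 3B:
(25, 31) + (46, 56). λ = (56 - 31)/(46 - 25) ≡ 25/21 mod 89. 21⁻¹ ≡ 17 (mod 89) since 21·17 = 357 ≡ 1, so λ ≡ 69.
  x = λ² - 25 - 46 = 4761 - 71 ≡ 62; y = λ·(25 - 62) - 31 ≡ 86. → (62, 86)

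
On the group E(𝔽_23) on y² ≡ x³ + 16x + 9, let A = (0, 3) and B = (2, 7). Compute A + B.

(2, 16)

(0, 3) + (2, 7). λ = (7 - 3)/(2 - 0) ≡ 4/2 mod 23. 2⁻¹ ≡ 12 (mod 23), so λ ≡ 2.
  x = λ² - 0 - 2 = 4 - 2 ≡ 2; y = λ·(0 - 2) - 3 ≡ 16. → (2, 16)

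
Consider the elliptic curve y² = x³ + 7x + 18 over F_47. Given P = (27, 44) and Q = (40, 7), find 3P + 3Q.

First 3P:
Repeated addition: build up to 3P.
2P: tangent at (27, 44): λ = (3·27² + 7)/(2·44) ≡ 32/41. 41⁻¹ ≡ 39 (mod 47), so λ ≡ 32·39 ≡ 26.
  x = λ² - 27 - 27 = 676 - 54 ≡ 11; y = λ·(27 - 11) - 44 ≡ 43. → (11, 43)
3P: (11, 43) + (27, 44). λ = (44 - 43)/(27 - 11) ≡ 1/16 mod 47. 16⁻¹ ≡ 3 (mod 47), so λ ≡ 3.
  x = λ² - 11 - 27 = 9 - 38 ≡ 18; y = λ·(11 - 18) - 43 ≡ 30. → (18, 30)
3P = (18, 30).
Next 3Q:
Repeated addition: build up to 3Q.
2Q: tangent at (40, 7): λ = (3·40² + 7)/(2·7) ≡ 13/14. 14⁻¹ ≡ 37 (mod 47), so λ ≡ 13·37 ≡ 11.
  x = λ² - 40 - 40 = 121 - 80 ≡ 41; y = λ·(40 - 41) - 7 ≡ 29. → (41, 29)
3Q: (41, 29) + (40, 7). λ = (7 - 29)/(40 - 41) ≡ 25/46 mod 47. 46⁻¹ ≡ 46 (mod 47), so λ ≡ 22.
  x = λ² - 41 - 40 = 484 - 81 ≡ 27; y = λ·(41 - 27) - 29 ≡ 44. → (27, 44)
3Q = (27, 44).
Finally 3P + 3Q:
(18, 30) + (27, 44). λ = (44 - 30)/(27 - 18) ≡ 14/9 mod 47. 9⁻¹ ≡ 21 (mod 47), so λ ≡ 12.
  x = λ² - 18 - 27 = 144 - 45 ≡ 5; y = λ·(18 - 5) - 30 ≡ 32. → (5, 32)

(5, 32)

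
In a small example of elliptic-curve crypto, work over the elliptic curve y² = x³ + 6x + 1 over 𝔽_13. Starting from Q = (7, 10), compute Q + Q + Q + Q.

(5, 0)

Repeated addition: build up to 4Q.
2Q: tangent at (7, 10): λ = (3·7² + 6)/(2·10) ≡ 10/7. 7⁻¹ ≡ 2 (mod 13), so λ ≡ 10·2 ≡ 7.
  x = λ² - 7 - 7 = 49 - 14 ≡ 9; y = λ·(7 - 9) - 10 ≡ 2. → (9, 2)
3Q: (9, 2) + (7, 10). λ = (10 - 2)/(7 - 9) ≡ 8/11 mod 13. 11⁻¹ ≡ 6 (mod 13), so λ ≡ 9.
  x = λ² - 9 - 7 = 81 - 16 ≡ 0; y = λ·(9 - 0) - 2 ≡ 1. → (0, 1)
4Q: (0, 1) + (7, 10). λ = (10 - 1)/(7 - 0) ≡ 9/7 mod 13. 7⁻¹ ≡ 2 (mod 13) since 7·2 = 14 ≡ 1, so λ ≡ 5.
  x = λ² - 0 - 7 = 25 - 7 ≡ 5; y = λ·(0 - 5) - 1 ≡ 0. → (5, 0)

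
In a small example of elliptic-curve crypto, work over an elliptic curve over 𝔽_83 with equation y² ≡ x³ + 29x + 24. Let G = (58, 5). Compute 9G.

(37, 37)

Repeated addition: build up to 9G.
2G: tangent at (58, 5): λ = (3·58² + 29)/(2·5) ≡ 78/10. 10⁻¹ ≡ 25 (mod 83), so λ ≡ 78·25 ≡ 41.
  x = λ² - 58 - 58 = 1681 - 116 ≡ 71; y = λ·(58 - 71) - 5 ≡ 43. → (71, 43)
3G: (71, 43) + (58, 5). λ = (5 - 43)/(58 - 71) ≡ 45/70 mod 83. 70⁻¹ ≡ 51 (mod 83) since 70·51 = 3570 ≡ 1, so λ ≡ 54.
  x = λ² - 71 - 58 = 2916 - 129 ≡ 48; y = λ·(71 - 48) - 43 ≡ 37. → (48, 37)
4G: (48, 37) + (58, 5). λ = (5 - 37)/(58 - 48) ≡ 51/10 mod 83. 10⁻¹ ≡ 25 (mod 83), so λ ≡ 30.
  x = λ² - 48 - 58 = 900 - 106 ≡ 47; y = λ·(48 - 47) - 37 ≡ 76. → (47, 76)
5G: (47, 76) + (58, 5). λ = (5 - 76)/(58 - 47) ≡ 12/11 mod 83. 11⁻¹ ≡ 68 (mod 83) since 11·68 = 748 ≡ 1, so λ ≡ 69.
  x = λ² - 47 - 58 = 4761 - 105 ≡ 8; y = λ·(47 - 8) - 76 ≡ 42. → (8, 42)
6G: (8, 42) + (58, 5). λ = (5 - 42)/(58 - 8) ≡ 46/50 mod 83. 50⁻¹ ≡ 5 (mod 83), so λ ≡ 64.
  x = λ² - 8 - 58 = 4096 - 66 ≡ 46; y = λ·(8 - 46) - 42 ≡ 16. → (46, 16)
7G: (46, 16) + (58, 5). λ = (5 - 16)/(58 - 46) ≡ 72/12 mod 83. 12⁻¹ ≡ 7 (mod 83), so λ ≡ 6.
  x = λ² - 46 - 58 = 36 - 104 ≡ 15; y = λ·(46 - 15) - 16 ≡ 4. → (15, 4)
8G: (15, 4) + (58, 5). λ = (5 - 4)/(58 - 15) ≡ 1/43 mod 83. 43⁻¹ ≡ 56 (mod 83) since 43·56 = 2408 ≡ 1, so λ ≡ 56.
  x = λ² - 15 - 58 = 3136 - 73 ≡ 75; y = λ·(15 - 75) - 4 ≡ 39. → (75, 39)
9G: (75, 39) + (58, 5). λ = (5 - 39)/(58 - 75) ≡ 49/66 mod 83. 66⁻¹ ≡ 39 (mod 83), so λ ≡ 2.
  x = λ² - 75 - 58 = 4 - 133 ≡ 37; y = λ·(75 - 37) - 39 ≡ 37. → (37, 37)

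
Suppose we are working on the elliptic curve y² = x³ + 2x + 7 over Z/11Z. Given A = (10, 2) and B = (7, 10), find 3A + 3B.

(7, 10)

First 3A:
Repeated addition: build up to 3A.
2A: tangent at (10, 2): λ = (3·10² + 2)/(2·2) ≡ 5/4. 4⁻¹ ≡ 3 (mod 11), so λ ≡ 5·3 ≡ 4.
  x = λ² - 10 - 10 = 16 - 20 ≡ 7; y = λ·(10 - 7) - 2 ≡ 10. → (7, 10)
3A: (7, 10) + (10, 2). λ = (2 - 10)/(10 - 7) ≡ 3/3 mod 11. 3⁻¹ ≡ 4 (mod 11), so λ ≡ 1.
  x = λ² - 7 - 10 = 1 - 17 ≡ 6; y = λ·(7 - 6) - 10 ≡ 2. → (6, 2)
3A = (6, 2).
Next 3B:
Repeated addition: build up to 3B.
2B: tangent at (7, 10): λ = (3·7² + 2)/(2·10) ≡ 6/9. 9⁻¹ ≡ 5 (mod 11), so λ ≡ 6·5 ≡ 8.
  x = λ² - 7 - 7 = 64 - 14 ≡ 6; y = λ·(7 - 6) - 10 ≡ 9. → (6, 9)
3B: (6, 9) + (7, 10). λ = (10 - 9)/(7 - 6) ≡ 1/1 mod 11. 1⁻¹ ≡ 1 (mod 11), so λ ≡ 1.
  x = λ² - 6 - 7 = 1 - 13 ≡ 10; y = λ·(6 - 10) - 9 ≡ 9. → (10, 9)
3B = (10, 9).
Finally 3A + 3B:
(6, 2) + (10, 9). λ = (9 - 2)/(10 - 6) ≡ 7/4 mod 11. 4⁻¹ ≡ 3 (mod 11) since 4·3 = 12 ≡ 1, so λ ≡ 10.
  x = λ² - 6 - 10 = 100 - 16 ≡ 7; y = λ·(6 - 7) - 2 ≡ 10. → (7, 10)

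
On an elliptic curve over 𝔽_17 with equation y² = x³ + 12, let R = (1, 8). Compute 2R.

(7, 10)

tangent at (1, 8): λ = (3·1² + 0)/(2·8) ≡ 3/16. 16⁻¹ ≡ 16 (mod 17) since 16·16 = 256 ≡ 1, so λ ≡ 3·16 ≡ 14.
  x = λ² - 1 - 1 = 196 - 2 ≡ 7; y = λ·(1 - 7) - 8 ≡ 10. → (7, 10)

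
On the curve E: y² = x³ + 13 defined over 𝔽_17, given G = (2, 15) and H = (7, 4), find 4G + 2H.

First 4G:
Double-and-add on 4 = (100)₂. Start with G = (2, 15) for the leading 1-bit.
double: tangent at (2, 15): λ = (3·2² + 0)/(2·15) ≡ 12/13. 13⁻¹ ≡ 4 (mod 17) since 13·4 = 52 ≡ 1, so λ ≡ 12·4 ≡ 14.
  x = λ² - 2 - 2 = 196 - 4 ≡ 5; y = λ·(2 - 5) - 15 ≡ 11. → (5, 11)
double: tangent at (5, 11): λ = (3·5² + 0)/(2·11) ≡ 7/5. 5⁻¹ ≡ 7 (mod 17), so λ ≡ 7·7 ≡ 15.
  x = λ² - 5 - 5 = 225 - 10 ≡ 11; y = λ·(5 - 11) - 11 ≡ 1. → (11, 1)
4G = (11, 1).
Next 2H:
Repeated addition: build up to 2H.
2H: tangent at (7, 4): λ = (3·7² + 0)/(2·4) ≡ 11/8. 8⁻¹ ≡ 15 (mod 17), so λ ≡ 11·15 ≡ 12.
  x = λ² - 7 - 7 = 144 - 14 ≡ 11; y = λ·(7 - 11) - 4 ≡ 16. → (11, 16)
2H = (11, 16).
Finally 4G + 2H:
(11, 1) + (11, 16): same x and y₁ ≡ -y₂, so the sum is O.

O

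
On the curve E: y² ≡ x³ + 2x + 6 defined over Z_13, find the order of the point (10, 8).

8

2P: tangent at (10, 8): λ = (3·10² + 2)/(2·8) ≡ 3/3. 3⁻¹ ≡ 9 (mod 13), so λ ≡ 3·9 ≡ 1.
  x = λ² - 10 - 10 = 1 - 20 ≡ 7; y = λ·(10 - 7) - 8 ≡ 8. → (7, 8)
3P: (7, 8) + (10, 8). λ = (8 - 8)/(10 - 7) ≡ 0/3 mod 13. 3⁻¹ ≡ 9 (mod 13), so λ ≡ 0.
  x = λ² - 7 - 10 = 0 - 17 ≡ 9; y = λ·(7 - 9) - 8 ≡ 5. → (9, 5)
4P: (9, 5) + (10, 8). λ = (8 - 5)/(10 - 9) ≡ 3/1 mod 13. 1⁻¹ ≡ 1 (mod 13) since 1·1 = 1 ≡ 1, so λ ≡ 3.
  x = λ² - 9 - 10 = 9 - 19 ≡ 3; y = λ·(9 - 3) - 5 ≡ 0. → (3, 0)
5P: (3, 0) + (10, 8). λ = (8 - 0)/(10 - 3) ≡ 8/7 mod 13. 7⁻¹ ≡ 2 (mod 13), so λ ≡ 3.
  x = λ² - 3 - 10 = 9 - 13 ≡ 9; y = λ·(3 - 9) - 0 ≡ 8. → (9, 8)
6P: (9, 8) + (10, 8). λ = (8 - 8)/(10 - 9) ≡ 0/1 mod 13. 1⁻¹ ≡ 1 (mod 13) since 1·1 = 1 ≡ 1, so λ ≡ 0.
  x = λ² - 9 - 10 = 0 - 19 ≡ 7; y = λ·(9 - 7) - 8 ≡ 5. → (7, 5)
7P: (7, 5) + (10, 8). λ = (8 - 5)/(10 - 7) ≡ 3/3 mod 13. 3⁻¹ ≡ 9 (mod 13), so λ ≡ 1.
  x = λ² - 7 - 10 = 1 - 17 ≡ 10; y = λ·(7 - 10) - 5 ≡ 5. → (10, 5)
8P: (10, 5) + (10, 8): same x and y₁ ≡ -y₂, so the sum is the point at infinity.
8P = the point at infinity, so the order is 8.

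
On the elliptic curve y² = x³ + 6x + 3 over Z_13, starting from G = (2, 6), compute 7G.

(11, 3)

Double-and-add on 7 = (111)₂. Start with G = (2, 6) for the leading 1-bit.
double: tangent at (2, 6): λ = (3·2² + 6)/(2·6) ≡ 5/12. 12⁻¹ ≡ 12 (mod 13), so λ ≡ 5·12 ≡ 8.
  x = λ² - 2 - 2 = 64 - 4 ≡ 8; y = λ·(2 - 8) - 6 ≡ 11. → (8, 11)
add G: (8, 11) + (2, 6). λ = (6 - 11)/(2 - 8) ≡ 8/7 mod 13. 7⁻¹ ≡ 2 (mod 13), so λ ≡ 3.
  x = λ² - 8 - 2 = 9 - 10 ≡ 12; y = λ·(8 - 12) - 11 ≡ 3. → (12, 3)
double: tangent at (12, 3): λ = (3·12² + 6)/(2·3) ≡ 9/6. 6⁻¹ ≡ 11 (mod 13), so λ ≡ 9·11 ≡ 8.
  x = λ² - 12 - 12 = 64 - 24 ≡ 1; y = λ·(12 - 1) - 3 ≡ 7. → (1, 7)
add G: (1, 7) + (2, 6). λ = (6 - 7)/(2 - 1) ≡ 12/1 mod 13. 1⁻¹ ≡ 1 (mod 13), so λ ≡ 12.
  x = λ² - 1 - 2 = 144 - 3 ≡ 11; y = λ·(1 - 11) - 7 ≡ 3. → (11, 3)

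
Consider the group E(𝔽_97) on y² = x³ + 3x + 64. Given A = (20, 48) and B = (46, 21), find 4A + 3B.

First 4A:
Repeated addition: build up to 4A.
2A: tangent at (20, 48): λ = (3·20² + 3)/(2·48) ≡ 39/96. 96⁻¹ ≡ 96 (mod 97), so λ ≡ 39·96 ≡ 58.
  x = λ² - 20 - 20 = 3364 - 40 ≡ 26; y = λ·(20 - 26) - 48 ≡ 89. → (26, 89)
3A: (26, 89) + (20, 48). λ = (48 - 89)/(20 - 26) ≡ 56/91 mod 97. 91⁻¹ ≡ 16 (mod 97) since 91·16 = 1456 ≡ 1, so λ ≡ 23.
  x = λ² - 26 - 20 = 529 - 46 ≡ 95; y = λ·(26 - 95) - 89 ≡ 70. → (95, 70)
4A: (95, 70) + (20, 48). λ = (48 - 70)/(20 - 95) ≡ 75/22 mod 97. 22⁻¹ ≡ 75 (mod 97) since 22·75 = 1650 ≡ 1, so λ ≡ 96.
  x = λ² - 95 - 20 = 9216 - 115 ≡ 80; y = λ·(95 - 80) - 70 ≡ 12. → (80, 12)
4A = (80, 12).
Next 3B:
Repeated addition: build up to 3B.
2B: tangent at (46, 21): λ = (3·46² + 3)/(2·21) ≡ 46/42. 42⁻¹ ≡ 67 (mod 97), so λ ≡ 46·67 ≡ 75.
  x = λ² - 46 - 46 = 5625 - 92 ≡ 4; y = λ·(46 - 4) - 21 ≡ 25. → (4, 25)
3B: (4, 25) + (46, 21). λ = (21 - 25)/(46 - 4) ≡ 93/42 mod 97. 42⁻¹ ≡ 67 (mod 97), so λ ≡ 23.
  x = λ² - 4 - 46 = 529 - 50 ≡ 91; y = λ·(4 - 91) - 25 ≡ 11. → (91, 11)
3B = (91, 11).
Finally 4A + 3B:
(80, 12) + (91, 11). λ = (11 - 12)/(91 - 80) ≡ 96/11 mod 97. 11⁻¹ ≡ 53 (mod 97) since 11·53 = 583 ≡ 1, so λ ≡ 44.
  x = λ² - 80 - 91 = 1936 - 171 ≡ 19; y = λ·(80 - 19) - 12 ≡ 53. → (19, 53)

(19, 53)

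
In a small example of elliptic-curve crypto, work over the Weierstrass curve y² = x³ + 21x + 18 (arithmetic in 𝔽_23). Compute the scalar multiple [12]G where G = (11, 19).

(8, 10)

Repeated addition: build up to 12G.
2G: tangent at (11, 19): λ = (3·11² + 21)/(2·19) ≡ 16/15. 15⁻¹ ≡ 20 (mod 23) since 15·20 = 300 ≡ 1, so λ ≡ 16·20 ≡ 21.
  x = λ² - 11 - 11 = 441 - 22 ≡ 5; y = λ·(11 - 5) - 19 ≡ 15. → (5, 15)
3G: (5, 15) + (11, 19). λ = (19 - 15)/(11 - 5) ≡ 4/6 mod 23. 6⁻¹ ≡ 4 (mod 23), so λ ≡ 16.
  x = λ² - 5 - 11 = 256 - 16 ≡ 10; y = λ·(5 - 10) - 15 ≡ 20. → (10, 20)
4G: (10, 20) + (11, 19). λ = (19 - 20)/(11 - 10) ≡ 22/1 mod 23. 1⁻¹ ≡ 1 (mod 23) since 1·1 = 1 ≡ 1, so λ ≡ 22.
  x = λ² - 10 - 11 = 484 - 21 ≡ 3; y = λ·(10 - 3) - 20 ≡ 19. → (3, 19)
5G: (3, 19) + (11, 19). λ = (19 - 19)/(11 - 3) ≡ 0/8 mod 23. 8⁻¹ ≡ 3 (mod 23) since 8·3 = 24 ≡ 1, so λ ≡ 0.
  x = λ² - 3 - 11 = 0 - 14 ≡ 9; y = λ·(3 - 9) - 19 ≡ 4. → (9, 4)
6G: (9, 4) + (11, 19). λ = (19 - 4)/(11 - 9) ≡ 15/2 mod 23. 2⁻¹ ≡ 12 (mod 23), so λ ≡ 19.
  x = λ² - 9 - 11 = 361 - 20 ≡ 19; y = λ·(9 - 19) - 4 ≡ 13. → (19, 13)
7G: (19, 13) + (11, 19). λ = (19 - 13)/(11 - 19) ≡ 6/15 mod 23. 15⁻¹ ≡ 20 (mod 23), so λ ≡ 5.
  x = λ² - 19 - 11 = 25 - 30 ≡ 18; y = λ·(19 - 18) - 13 ≡ 15. → (18, 15)
8G: (18, 15) + (11, 19). λ = (19 - 15)/(11 - 18) ≡ 4/16 mod 23. 16⁻¹ ≡ 13 (mod 23) since 16·13 = 208 ≡ 1, so λ ≡ 6.
  x = λ² - 18 - 11 = 36 - 29 ≡ 7; y = λ·(18 - 7) - 15 ≡ 5. → (7, 5)
9G: (7, 5) + (11, 19). λ = (19 - 5)/(11 - 7) ≡ 14/4 mod 23. 4⁻¹ ≡ 6 (mod 23) since 4·6 = 24 ≡ 1, so λ ≡ 15.
  x = λ² - 7 - 11 = 225 - 18 ≡ 0; y = λ·(7 - 0) - 5 ≡ 8. → (0, 8)
10G: (0, 8) + (11, 19). λ = (19 - 8)/(11 - 0) ≡ 11/11 mod 23. 11⁻¹ ≡ 21 (mod 23) since 11·21 = 231 ≡ 1, so λ ≡ 1.
  x = λ² - 0 - 11 = 1 - 11 ≡ 13; y = λ·(0 - 13) - 8 ≡ 2. → (13, 2)
11G: (13, 2) + (11, 19). λ = (19 - 2)/(11 - 13) ≡ 17/21 mod 23. 21⁻¹ ≡ 11 (mod 23) since 21·11 = 231 ≡ 1, so λ ≡ 3.
  x = λ² - 13 - 11 = 9 - 24 ≡ 8; y = λ·(13 - 8) - 2 ≡ 13. → (8, 13)
12G: (8, 13) + (11, 19). λ = (19 - 13)/(11 - 8) ≡ 6/3 mod 23. 3⁻¹ ≡ 8 (mod 23) since 3·8 = 24 ≡ 1, so λ ≡ 2.
  x = λ² - 8 - 11 = 4 - 19 ≡ 8; y = λ·(8 - 8) - 13 ≡ 10. → (8, 10)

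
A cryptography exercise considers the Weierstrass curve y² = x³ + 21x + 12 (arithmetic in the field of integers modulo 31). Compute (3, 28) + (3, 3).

The two points share x = 3 and their y-coordinates satisfy 28 + 3 ≡ 0 (mod 31), so they are inverses. Their sum is the point at infinity.

O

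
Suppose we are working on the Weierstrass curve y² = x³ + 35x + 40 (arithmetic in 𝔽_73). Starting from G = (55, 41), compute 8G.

(55, 32)

Double-and-add on 8 = (1000)₂. Start with G = (55, 41) for the leading 1-bit.
double: tangent at (55, 41): λ = (3·55² + 35)/(2·41) ≡ 58/9. 9⁻¹ ≡ 65 (mod 73), so λ ≡ 58·65 ≡ 47.
  x = λ² - 55 - 55 = 2209 - 110 ≡ 55; y = λ·(55 - 55) - 41 ≡ 32. → (55, 32)
double: tangent at (55, 32): λ = (3·55² + 35)/(2·32) ≡ 58/64. 64⁻¹ ≡ 8 (mod 73) since 64·8 = 512 ≡ 1, so λ ≡ 58·8 ≡ 26.
  x = λ² - 55 - 55 = 676 - 110 ≡ 55; y = λ·(55 - 55) - 32 ≡ 41. → (55, 41)
double: tangent at (55, 41): λ = (3·55² + 35)/(2·41) ≡ 58/9. 9⁻¹ ≡ 65 (mod 73) since 9·65 = 585 ≡ 1, so λ ≡ 58·65 ≡ 47.
  x = λ² - 55 - 55 = 2209 - 110 ≡ 55; y = λ·(55 - 55) - 41 ≡ 32. → (55, 32)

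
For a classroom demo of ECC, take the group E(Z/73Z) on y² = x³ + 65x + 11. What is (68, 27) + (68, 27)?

tangent at (68, 27): λ = (3·68² + 65)/(2·27) ≡ 67/54. 54⁻¹ ≡ 23 (mod 73), so λ ≡ 67·23 ≡ 8.
  x = λ² - 68 - 68 = 64 - 136 ≡ 1; y = λ·(68 - 1) - 27 ≡ 71. → (1, 71)

(1, 71)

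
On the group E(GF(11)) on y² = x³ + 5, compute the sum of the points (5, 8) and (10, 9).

(0, 4)

(5, 8) + (10, 9). λ = (9 - 8)/(10 - 5) ≡ 1/5 mod 11. 5⁻¹ ≡ 9 (mod 11), so λ ≡ 9.
  x = λ² - 5 - 10 = 81 - 15 ≡ 0; y = λ·(5 - 0) - 8 ≡ 4. → (0, 4)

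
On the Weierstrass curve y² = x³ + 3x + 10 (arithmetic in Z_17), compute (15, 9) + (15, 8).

O

The two points share x = 15 and their y-coordinates satisfy 9 + 8 ≡ 0 (mod 17), so they are inverses. Their sum is O.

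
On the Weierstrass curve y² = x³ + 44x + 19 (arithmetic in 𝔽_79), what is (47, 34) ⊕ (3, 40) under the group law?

(47, 34) + (3, 40). λ = (40 - 34)/(3 - 47) ≡ 6/35 mod 79. 35⁻¹ ≡ 70 (mod 79) since 35·70 = 2450 ≡ 1, so λ ≡ 25.
  x = λ² - 47 - 3 = 625 - 50 ≡ 22; y = λ·(47 - 22) - 34 ≡ 38. → (22, 38)

(22, 38)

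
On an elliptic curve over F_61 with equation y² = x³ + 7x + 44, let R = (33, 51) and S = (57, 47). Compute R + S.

(33, 51) + (57, 47). λ = (47 - 51)/(57 - 33) ≡ 57/24 mod 61. 24⁻¹ ≡ 28 (mod 61) since 24·28 = 672 ≡ 1, so λ ≡ 10.
  x = λ² - 33 - 57 = 100 - 90 ≡ 10; y = λ·(33 - 10) - 51 ≡ 57. → (10, 57)

(10, 57)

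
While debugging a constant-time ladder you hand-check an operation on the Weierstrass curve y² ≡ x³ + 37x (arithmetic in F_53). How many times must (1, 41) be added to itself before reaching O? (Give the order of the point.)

10

2P: tangent at (1, 41): λ = (3·1² + 37)/(2·41) ≡ 40/29. 29⁻¹ ≡ 11 (mod 53) since 29·11 = 319 ≡ 1, so λ ≡ 40·11 ≡ 16.
  x = λ² - 1 - 1 = 256 - 2 ≡ 42; y = λ·(1 - 42) - 41 ≡ 45. → (42, 45)
3P: (42, 45) + (1, 41). λ = (41 - 45)/(1 - 42) ≡ 49/12 mod 53. 12⁻¹ ≡ 31 (mod 53) since 12·31 = 372 ≡ 1, so λ ≡ 35.
  x = λ² - 42 - 1 = 1225 - 43 ≡ 16; y = λ·(42 - 16) - 45 ≡ 17. → (16, 17)
4P: (16, 17) + (1, 41). λ = (41 - 17)/(1 - 16) ≡ 24/38 mod 53. 38⁻¹ ≡ 7 (mod 53), so λ ≡ 9.
  x = λ² - 16 - 1 = 81 - 17 ≡ 11; y = λ·(16 - 11) - 17 ≡ 28. → (11, 28)
5P: (11, 28) + (1, 41). λ = (41 - 28)/(1 - 11) ≡ 13/43 mod 53. 43⁻¹ ≡ 37 (mod 53), so λ ≡ 4.
  x = λ² - 11 - 1 = 16 - 12 ≡ 4; y = λ·(11 - 4) - 28 ≡ 0. → (4, 0)
6P: (4, 0) + (1, 41). λ = (41 - 0)/(1 - 4) ≡ 41/50 mod 53. 50⁻¹ ≡ 35 (mod 53) since 50·35 = 1750 ≡ 1, so λ ≡ 4.
  x = λ² - 4 - 1 = 16 - 5 ≡ 11; y = λ·(4 - 11) - 0 ≡ 25. → (11, 25)
7P: (11, 25) + (1, 41). λ = (41 - 25)/(1 - 11) ≡ 16/43 mod 53. 43⁻¹ ≡ 37 (mod 53), so λ ≡ 9.
  x = λ² - 11 - 1 = 81 - 12 ≡ 16; y = λ·(11 - 16) - 25 ≡ 36. → (16, 36)
8P: (16, 36) + (1, 41). λ = (41 - 36)/(1 - 16) ≡ 5/38 mod 53. 38⁻¹ ≡ 7 (mod 53) since 38·7 = 266 ≡ 1, so λ ≡ 35.
  x = λ² - 16 - 1 = 1225 - 17 ≡ 42; y = λ·(16 - 42) - 36 ≡ 8. → (42, 8)
9P: (42, 8) + (1, 41). λ = (41 - 8)/(1 - 42) ≡ 33/12 mod 53. 12⁻¹ ≡ 31 (mod 53), so λ ≡ 16.
  x = λ² - 42 - 1 = 256 - 43 ≡ 1; y = λ·(42 - 1) - 8 ≡ 12. → (1, 12)
10P: (1, 12) + (1, 41): same x and y₁ ≡ -y₂, so the sum is O.
10P = O, so the order is 10.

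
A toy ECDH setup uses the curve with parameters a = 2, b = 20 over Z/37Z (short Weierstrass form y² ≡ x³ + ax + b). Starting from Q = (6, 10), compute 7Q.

(29, 26)

Repeated addition: build up to 7Q.
2Q: tangent at (6, 10): λ = (3·6² + 2)/(2·10) ≡ 36/20. 20⁻¹ ≡ 13 (mod 37), so λ ≡ 36·13 ≡ 24.
  x = λ² - 6 - 6 = 576 - 12 ≡ 9; y = λ·(6 - 9) - 10 ≡ 29. → (9, 29)
3Q: (9, 29) + (6, 10). λ = (10 - 29)/(6 - 9) ≡ 18/34 mod 37. 34⁻¹ ≡ 12 (mod 37), so λ ≡ 31.
  x = λ² - 9 - 6 = 961 - 15 ≡ 21; y = λ·(9 - 21) - 29 ≡ 6. → (21, 6)
4Q: (21, 6) + (6, 10). λ = (10 - 6)/(6 - 21) ≡ 4/22 mod 37. 22⁻¹ ≡ 32 (mod 37) since 22·32 = 704 ≡ 1, so λ ≡ 17.
  x = λ² - 21 - 6 = 289 - 27 ≡ 3; y = λ·(21 - 3) - 6 ≡ 4. → (3, 4)
5Q: (3, 4) + (6, 10). λ = (10 - 4)/(6 - 3) ≡ 6/3 mod 37. 3⁻¹ ≡ 25 (mod 37), so λ ≡ 2.
  x = λ² - 3 - 6 = 4 - 9 ≡ 32; y = λ·(3 - 32) - 4 ≡ 12. → (32, 12)
6Q: (32, 12) + (6, 10). λ = (10 - 12)/(6 - 32) ≡ 35/11 mod 37. 11⁻¹ ≡ 27 (mod 37) since 11·27 = 297 ≡ 1, so λ ≡ 20.
  x = λ² - 32 - 6 = 400 - 38 ≡ 29; y = λ·(32 - 29) - 12 ≡ 11. → (29, 11)
7Q: (29, 11) + (6, 10). λ = (10 - 11)/(6 - 29) ≡ 36/14 mod 37. 14⁻¹ ≡ 8 (mod 37), so λ ≡ 29.
  x = λ² - 29 - 6 = 841 - 35 ≡ 29; y = λ·(29 - 29) - 11 ≡ 26. → (29, 26)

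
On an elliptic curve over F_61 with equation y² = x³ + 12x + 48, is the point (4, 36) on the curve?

y² = 36² ≡ 15; x³ + 12x + 48 = 160 ≡ 38 (mod 61). 15 ≠ 38.

no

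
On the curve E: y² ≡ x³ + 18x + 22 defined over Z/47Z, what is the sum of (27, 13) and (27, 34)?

O

The two points share x = 27 and their y-coordinates satisfy 13 + 34 ≡ 0 (mod 47), so they are inverses. Their sum is the point at infinity.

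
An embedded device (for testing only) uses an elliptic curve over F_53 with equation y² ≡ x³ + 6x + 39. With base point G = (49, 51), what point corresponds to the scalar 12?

O

Double-and-add on 12 = (1100)₂. Start with G = (49, 51) for the leading 1-bit.
double: tangent at (49, 51): λ = (3·49² + 6)/(2·51) ≡ 1/49. 49⁻¹ ≡ 13 (mod 53), so λ ≡ 1·13 ≡ 13.
  x = λ² - 49 - 49 = 169 - 98 ≡ 18; y = λ·(49 - 18) - 51 ≡ 34. → (18, 34)
add G: (18, 34) + (49, 51). λ = (51 - 34)/(49 - 18) ≡ 17/31 mod 53. 31⁻¹ ≡ 12 (mod 53), so λ ≡ 45.
  x = λ² - 18 - 49 = 2025 - 67 ≡ 50; y = λ·(18 - 50) - 34 ≡ 10. → (50, 10)
double: tangent at (50, 10): λ = (3·50² + 6)/(2·10) ≡ 33/20. 20⁻¹ ≡ 8 (mod 53), so λ ≡ 33·8 ≡ 52.
  x = λ² - 50 - 50 = 2704 - 100 ≡ 7; y = λ·(50 - 7) - 10 ≡ 0. → (7, 0)
double: (7, 0) + (7, 0): same x and y₁ ≡ -y₂, so the sum is O.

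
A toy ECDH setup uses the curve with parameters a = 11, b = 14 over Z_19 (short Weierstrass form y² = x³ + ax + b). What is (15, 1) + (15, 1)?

tangent at (15, 1): λ = (3·15² + 11)/(2·1) ≡ 2/2. 2⁻¹ ≡ 10 (mod 19), so λ ≡ 2·10 ≡ 1.
  x = λ² - 15 - 15 = 1 - 30 ≡ 9; y = λ·(15 - 9) - 1 ≡ 5. → (9, 5)

(9, 5)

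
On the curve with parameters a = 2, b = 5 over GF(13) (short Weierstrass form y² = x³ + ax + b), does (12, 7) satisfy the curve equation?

no

y² = 7² ≡ 10; x³ + 2x + 5 = 1757 ≡ 2 (mod 13). 10 ≠ 2.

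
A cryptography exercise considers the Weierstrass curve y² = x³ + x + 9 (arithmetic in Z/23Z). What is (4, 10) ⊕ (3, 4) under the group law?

(4, 10) + (3, 4). λ = (4 - 10)/(3 - 4) ≡ 17/22 mod 23. 22⁻¹ ≡ 22 (mod 23) since 22·22 = 484 ≡ 1, so λ ≡ 6.
  x = λ² - 4 - 3 = 36 - 7 ≡ 6; y = λ·(4 - 6) - 10 ≡ 1. → (6, 1)

(6, 1)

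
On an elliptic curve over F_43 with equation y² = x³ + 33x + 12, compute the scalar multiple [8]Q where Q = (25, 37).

Double-and-add on 8 = (1000)₂. Start with Q = (25, 37) for the leading 1-bit.
double: tangent at (25, 37): λ = (3·25² + 33)/(2·37) ≡ 16/31. 31⁻¹ ≡ 25 (mod 43) since 31·25 = 775 ≡ 1, so λ ≡ 16·25 ≡ 13.
  x = λ² - 25 - 25 = 169 - 50 ≡ 33; y = λ·(25 - 33) - 37 ≡ 31. → (33, 31)
double: tangent at (33, 31): λ = (3·33² + 33)/(2·31) ≡ 32/19. 19⁻¹ ≡ 34 (mod 43), so λ ≡ 32·34 ≡ 13.
  x = λ² - 33 - 33 = 169 - 66 ≡ 17; y = λ·(33 - 17) - 31 ≡ 5. → (17, 5)
double: tangent at (17, 5): λ = (3·17² + 33)/(2·5) ≡ 40/10. 10⁻¹ ≡ 13 (mod 43), so λ ≡ 40·13 ≡ 4.
  x = λ² - 17 - 17 = 16 - 34 ≡ 25; y = λ·(17 - 25) - 5 ≡ 6. → (25, 6)

(25, 6)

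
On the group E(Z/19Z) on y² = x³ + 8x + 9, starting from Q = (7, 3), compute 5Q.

Repeated addition: build up to 5Q.
2Q: tangent at (7, 3): λ = (3·7² + 8)/(2·3) ≡ 3/6. 6⁻¹ ≡ 16 (mod 19) since 6·16 = 96 ≡ 1, so λ ≡ 3·16 ≡ 10.
  x = λ² - 7 - 7 = 100 - 14 ≡ 10; y = λ·(7 - 10) - 3 ≡ 5. → (10, 5)
3Q: (10, 5) + (7, 3). λ = (3 - 5)/(7 - 10) ≡ 17/16 mod 19. 16⁻¹ ≡ 6 (mod 19), so λ ≡ 7.
  x = λ² - 10 - 7 = 49 - 17 ≡ 13; y = λ·(10 - 13) - 5 ≡ 12. → (13, 12)
4Q: (13, 12) + (7, 3). λ = (3 - 12)/(7 - 13) ≡ 10/13 mod 19. 13⁻¹ ≡ 3 (mod 19) since 13·3 = 39 ≡ 1, so λ ≡ 11.
  x = λ² - 13 - 7 = 121 - 20 ≡ 6; y = λ·(13 - 6) - 12 ≡ 8. → (6, 8)
5Q: (6, 8) + (7, 3). λ = (3 - 8)/(7 - 6) ≡ 14/1 mod 19. 1⁻¹ ≡ 1 (mod 19), so λ ≡ 14.
  x = λ² - 6 - 7 = 196 - 13 ≡ 12; y = λ·(6 - 12) - 8 ≡ 3. → (12, 3)

(12, 3)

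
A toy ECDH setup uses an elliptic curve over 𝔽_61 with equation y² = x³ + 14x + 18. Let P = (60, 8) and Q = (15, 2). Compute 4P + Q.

First 4P:
Repeated addition: build up to 4P.
2P: tangent at (60, 8): λ = (3·60² + 14)/(2·8) ≡ 17/16. 16⁻¹ ≡ 42 (mod 61) since 16·42 = 672 ≡ 1, so λ ≡ 17·42 ≡ 43.
  x = λ² - 60 - 60 = 1849 - 120 ≡ 21; y = λ·(60 - 21) - 8 ≡ 22. → (21, 22)
3P: (21, 22) + (60, 8). λ = (8 - 22)/(60 - 21) ≡ 47/39 mod 61. 39⁻¹ ≡ 36 (mod 61) since 39·36 = 1404 ≡ 1, so λ ≡ 45.
  x = λ² - 21 - 60 = 2025 - 81 ≡ 53; y = λ·(21 - 53) - 22 ≡ 2. → (53, 2)
4P: (53, 2) + (60, 8). λ = (8 - 2)/(60 - 53) ≡ 6/7 mod 61. 7⁻¹ ≡ 35 (mod 61), so λ ≡ 27.
  x = λ² - 53 - 60 = 729 - 113 ≡ 6; y = λ·(53 - 6) - 2 ≡ 47. → (6, 47)
4P = (6, 47).
Finally 4P + Q:
(6, 47) + (15, 2). λ = (2 - 47)/(15 - 6) ≡ 16/9 mod 61. 9⁻¹ ≡ 34 (mod 61), so λ ≡ 56.
  x = λ² - 6 - 15 = 3136 - 21 ≡ 4; y = λ·(6 - 4) - 47 ≡ 4. → (4, 4)

(4, 4)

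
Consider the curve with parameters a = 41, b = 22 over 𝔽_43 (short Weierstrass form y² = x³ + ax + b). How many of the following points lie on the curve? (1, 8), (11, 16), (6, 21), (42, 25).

4

(1, 8): 8² ≡ 21, rhs ≡ 21 → on.
(11, 16): 16² ≡ 41, rhs ≡ 41 → on.
(6, 21): 21² ≡ 11, rhs ≡ 11 → on.
(42, 25): 25² ≡ 23, rhs ≡ 23 → on.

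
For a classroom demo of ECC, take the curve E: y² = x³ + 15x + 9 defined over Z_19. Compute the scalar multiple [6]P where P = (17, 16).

(10, 0)

Double-and-add on 6 = (110)₂. Start with P = (17, 16) for the leading 1-bit.
double: tangent at (17, 16): λ = (3·17² + 15)/(2·16) ≡ 8/13. 13⁻¹ ≡ 3 (mod 19) since 13·3 = 39 ≡ 1, so λ ≡ 8·3 ≡ 5.
  x = λ² - 17 - 17 = 25 - 34 ≡ 10; y = λ·(17 - 10) - 16 ≡ 0. → (10, 0)
add P: (10, 0) + (17, 16). λ = (16 - 0)/(17 - 10) ≡ 16/7 mod 19. 7⁻¹ ≡ 11 (mod 19) since 7·11 = 77 ≡ 1, so λ ≡ 5.
  x = λ² - 10 - 17 = 25 - 27 ≡ 17; y = λ·(10 - 17) - 0 ≡ 3. → (17, 3)
double: tangent at (17, 3): λ = (3·17² + 15)/(2·3) ≡ 8/6. 6⁻¹ ≡ 16 (mod 19) since 6·16 = 96 ≡ 1, so λ ≡ 8·16 ≡ 14.
  x = λ² - 17 - 17 = 196 - 34 ≡ 10; y = λ·(17 - 10) - 3 ≡ 0. → (10, 0)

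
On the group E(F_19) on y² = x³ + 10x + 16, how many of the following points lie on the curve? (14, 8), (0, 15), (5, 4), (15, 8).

2

(14, 8): 8² ≡ 7, rhs ≡ 12 → off.
(0, 15): 15² ≡ 16, rhs ≡ 16 → on.
(5, 4): 4² ≡ 16, rhs ≡ 1 → off.
(15, 8): 8² ≡ 7, rhs ≡ 7 → on.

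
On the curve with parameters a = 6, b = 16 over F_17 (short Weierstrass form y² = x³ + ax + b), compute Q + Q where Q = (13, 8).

tangent at (13, 8): λ = (3·13² + 6)/(2·8) ≡ 3/16. 16⁻¹ ≡ 16 (mod 17), so λ ≡ 3·16 ≡ 14.
  x = λ² - 13 - 13 = 196 - 26 ≡ 0; y = λ·(13 - 0) - 8 ≡ 4. → (0, 4)

(0, 4)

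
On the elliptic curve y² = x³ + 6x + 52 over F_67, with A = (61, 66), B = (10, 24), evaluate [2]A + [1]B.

First 2A:
Repeated addition: build up to 2A.
2A: tangent at (61, 66): λ = (3·61² + 6)/(2·66) ≡ 47/65. 65⁻¹ ≡ 33 (mod 67), so λ ≡ 47·33 ≡ 10.
  x = λ² - 61 - 61 = 100 - 122 ≡ 45; y = λ·(61 - 45) - 66 ≡ 27. → (45, 27)
2A = (45, 27).
Finally 2A + B:
(45, 27) + (10, 24). λ = (24 - 27)/(10 - 45) ≡ 64/32 mod 67. 32⁻¹ ≡ 44 (mod 67) since 32·44 = 1408 ≡ 1, so λ ≡ 2.
  x = λ² - 45 - 10 = 4 - 55 ≡ 16; y = λ·(45 - 16) - 27 ≡ 31. → (16, 31)

(16, 31)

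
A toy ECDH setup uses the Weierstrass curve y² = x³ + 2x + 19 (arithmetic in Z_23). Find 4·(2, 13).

Write P = (2, 13).
Repeated addition: build up to 4P.
2P: tangent at (2, 13): λ = (3·2² + 2)/(2·13) ≡ 14/3. 3⁻¹ ≡ 8 (mod 23) since 3·8 = 24 ≡ 1, so λ ≡ 14·8 ≡ 20.
  x = λ² - 2 - 2 = 400 - 4 ≡ 5; y = λ·(2 - 5) - 13 ≡ 19. → (5, 19)
3P: (5, 19) + (2, 13). λ = (13 - 19)/(2 - 5) ≡ 17/20 mod 23. 20⁻¹ ≡ 15 (mod 23) since 20·15 = 300 ≡ 1, so λ ≡ 2.
  x = λ² - 5 - 2 = 4 - 7 ≡ 20; y = λ·(5 - 20) - 19 ≡ 20. → (20, 20)
4P: (20, 20) + (2, 13). λ = (13 - 20)/(2 - 20) ≡ 16/5 mod 23. 5⁻¹ ≡ 14 (mod 23) since 5·14 = 70 ≡ 1, so λ ≡ 17.
  x = λ² - 20 - 2 = 289 - 22 ≡ 14; y = λ·(20 - 14) - 20 ≡ 13. → (14, 13)

(14, 13)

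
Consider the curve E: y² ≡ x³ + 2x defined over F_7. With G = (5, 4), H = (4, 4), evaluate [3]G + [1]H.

First 3G:
Repeated addition: build up to 3G.
2G: tangent at (5, 4): λ = (3·5² + 2)/(2·4) ≡ 0/1. 1⁻¹ ≡ 1 (mod 7) since 1·1 = 1 ≡ 1, so λ ≡ 0·1 ≡ 0.
  x = λ² - 5 - 5 = 0 - 10 ≡ 4; y = λ·(5 - 4) - 4 ≡ 3. → (4, 3)
3G: (4, 3) + (5, 4). λ = (4 - 3)/(5 - 4) ≡ 1/1 mod 7. 1⁻¹ ≡ 1 (mod 7), so λ ≡ 1.
  x = λ² - 4 - 5 = 1 - 9 ≡ 6; y = λ·(4 - 6) - 3 ≡ 2. → (6, 2)
3G = (6, 2).
Finally 3G + H:
(6, 2) + (4, 4). λ = (4 - 2)/(4 - 6) ≡ 2/5 mod 7. 5⁻¹ ≡ 3 (mod 7), so λ ≡ 6.
  x = λ² - 6 - 4 = 36 - 10 ≡ 5; y = λ·(6 - 5) - 2 ≡ 4. → (5, 4)

(5, 4)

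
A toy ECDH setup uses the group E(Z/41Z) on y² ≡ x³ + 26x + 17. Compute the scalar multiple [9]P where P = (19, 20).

(19, 21)

Repeated addition: build up to 9P.
2P: tangent at (19, 20): λ = (3·19² + 26)/(2·20) ≡ 2/40. 40⁻¹ ≡ 40 (mod 41), so λ ≡ 2·40 ≡ 39.
  x = λ² - 19 - 19 = 1521 - 38 ≡ 7; y = λ·(19 - 7) - 20 ≡ 38. → (7, 38)
3P: (7, 38) + (19, 20). λ = (20 - 38)/(19 - 7) ≡ 23/12 mod 41. 12⁻¹ ≡ 24 (mod 41) since 12·24 = 288 ≡ 1, so λ ≡ 19.
  x = λ² - 7 - 19 = 361 - 26 ≡ 7; y = λ·(7 - 7) - 38 ≡ 3. → (7, 3)
4P: (7, 3) + (19, 20). λ = (20 - 3)/(19 - 7) ≡ 17/12 mod 41. 12⁻¹ ≡ 24 (mod 41), so λ ≡ 39.
  x = λ² - 7 - 19 = 1521 - 26 ≡ 19; y = λ·(7 - 19) - 3 ≡ 21. → (19, 21)
5P: (19, 21) + (19, 20): same x and y₁ ≡ -y₂, so the sum is O.
6P: O + (19, 20) = (19, 20) (identity).
7P: tangent at (19, 20): λ = (3·19² + 26)/(2·20) ≡ 2/40. 40⁻¹ ≡ 40 (mod 41), so λ ≡ 2·40 ≡ 39.
  x = λ² - 19 - 19 = 1521 - 38 ≡ 7; y = λ·(19 - 7) - 20 ≡ 38. → (7, 38)
8P: (7, 38) + (19, 20). λ = (20 - 38)/(19 - 7) ≡ 23/12 mod 41. 12⁻¹ ≡ 24 (mod 41), so λ ≡ 19.
  x = λ² - 7 - 19 = 361 - 26 ≡ 7; y = λ·(7 - 7) - 38 ≡ 3. → (7, 3)
9P: (7, 3) + (19, 20). λ = (20 - 3)/(19 - 7) ≡ 17/12 mod 41. 12⁻¹ ≡ 24 (mod 41) since 12·24 = 288 ≡ 1, so λ ≡ 39.
  x = λ² - 7 - 19 = 1521 - 26 ≡ 19; y = λ·(7 - 19) - 3 ≡ 21. → (19, 21)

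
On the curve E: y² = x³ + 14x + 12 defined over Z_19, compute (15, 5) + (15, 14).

O

The two points share x = 15 and their y-coordinates satisfy 5 + 14 ≡ 0 (mod 19), so they are inverses. Their sum is O.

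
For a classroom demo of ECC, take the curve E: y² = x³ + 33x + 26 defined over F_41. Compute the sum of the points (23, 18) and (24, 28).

(23, 18) + (24, 28). λ = (28 - 18)/(24 - 23) ≡ 10/1 mod 41. 1⁻¹ ≡ 1 (mod 41), so λ ≡ 10.
  x = λ² - 23 - 24 = 100 - 47 ≡ 12; y = λ·(23 - 12) - 18 ≡ 10. → (12, 10)

(12, 10)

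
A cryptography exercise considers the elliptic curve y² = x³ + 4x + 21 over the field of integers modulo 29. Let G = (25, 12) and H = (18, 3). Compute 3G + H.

(19, 5)

First 3G:
Repeated addition: build up to 3G.
2G: tangent at (25, 12): λ = (3·25² + 4)/(2·12) ≡ 23/24. 24⁻¹ ≡ 23 (mod 29), so λ ≡ 23·23 ≡ 7.
  x = λ² - 25 - 25 = 49 - 50 ≡ 28; y = λ·(25 - 28) - 12 ≡ 25. → (28, 25)
3G: (28, 25) + (25, 12). λ = (12 - 25)/(25 - 28) ≡ 16/26 mod 29. 26⁻¹ ≡ 19 (mod 29) since 26·19 = 494 ≡ 1, so λ ≡ 14.
  x = λ² - 28 - 25 = 196 - 53 ≡ 27; y = λ·(28 - 27) - 25 ≡ 18. → (27, 18)
3G = (27, 18).
Finally 3G + H:
(27, 18) + (18, 3). λ = (3 - 18)/(18 - 27) ≡ 14/20 mod 29. 20⁻¹ ≡ 16 (mod 29) since 20·16 = 320 ≡ 1, so λ ≡ 21.
  x = λ² - 27 - 18 = 441 - 45 ≡ 19; y = λ·(27 - 19) - 18 ≡ 5. → (19, 5)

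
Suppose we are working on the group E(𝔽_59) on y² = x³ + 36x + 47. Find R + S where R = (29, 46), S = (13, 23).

(11, 2)

(29, 46) + (13, 23). λ = (23 - 46)/(13 - 29) ≡ 36/43 mod 59. 43⁻¹ ≡ 11 (mod 59) since 43·11 = 473 ≡ 1, so λ ≡ 42.
  x = λ² - 29 - 13 = 1764 - 42 ≡ 11; y = λ·(29 - 11) - 46 ≡ 2. → (11, 2)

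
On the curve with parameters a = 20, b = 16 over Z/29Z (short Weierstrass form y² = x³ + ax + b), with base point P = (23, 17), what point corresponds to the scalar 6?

(20, 8)

Double-and-add on 6 = (110)₂. Start with P = (23, 17) for the leading 1-bit.
double: tangent at (23, 17): λ = (3·23² + 20)/(2·17) ≡ 12/5. 5⁻¹ ≡ 6 (mod 29), so λ ≡ 12·6 ≡ 14.
  x = λ² - 23 - 23 = 196 - 46 ≡ 5; y = λ·(23 - 5) - 17 ≡ 3. → (5, 3)
add P: (5, 3) + (23, 17). λ = (17 - 3)/(23 - 5) ≡ 14/18 mod 29. 18⁻¹ ≡ 21 (mod 29) since 18·21 = 378 ≡ 1, so λ ≡ 4.
  x = λ² - 5 - 23 = 16 - 28 ≡ 17; y = λ·(5 - 17) - 3 ≡ 7. → (17, 7)
double: tangent at (17, 7): λ = (3·17² + 20)/(2·7) ≡ 17/14. 14⁻¹ ≡ 27 (mod 29), so λ ≡ 17·27 ≡ 24.
  x = λ² - 17 - 17 = 576 - 34 ≡ 20; y = λ·(17 - 20) - 7 ≡ 8. → (20, 8)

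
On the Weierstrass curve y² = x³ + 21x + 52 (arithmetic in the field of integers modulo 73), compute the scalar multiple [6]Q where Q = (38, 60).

Repeated addition: build up to 6Q.
2Q: tangent at (38, 60): λ = (3·38² + 21)/(2·60) ≡ 46/47. 47⁻¹ ≡ 14 (mod 73), so λ ≡ 46·14 ≡ 60.
  x = λ² - 38 - 38 = 3600 - 76 ≡ 20; y = λ·(38 - 20) - 60 ≡ 71. → (20, 71)
3Q: (20, 71) + (38, 60). λ = (60 - 71)/(38 - 20) ≡ 62/18 mod 73. 18⁻¹ ≡ 69 (mod 73) since 18·69 = 1242 ≡ 1, so λ ≡ 44.
  x = λ² - 20 - 38 = 1936 - 58 ≡ 53; y = λ·(20 - 53) - 71 ≡ 10. → (53, 10)
4Q: (53, 10) + (38, 60). λ = (60 - 10)/(38 - 53) ≡ 50/58 mod 73. 58⁻¹ ≡ 34 (mod 73), so λ ≡ 21.
  x = λ² - 53 - 38 = 441 - 91 ≡ 58; y = λ·(53 - 58) - 10 ≡ 31. → (58, 31)
5Q: (58, 31) + (38, 60). λ = (60 - 31)/(38 - 58) ≡ 29/53 mod 73. 53⁻¹ ≡ 62 (mod 73), so λ ≡ 46.
  x = λ² - 58 - 38 = 2116 - 96 ≡ 49; y = λ·(58 - 49) - 31 ≡ 18. → (49, 18)
6Q: (49, 18) + (38, 60). λ = (60 - 18)/(38 - 49) ≡ 42/62 mod 73. 62⁻¹ ≡ 53 (mod 73) since 62·53 = 3286 ≡ 1, so λ ≡ 36.
  x = λ² - 49 - 38 = 1296 - 87 ≡ 41; y = λ·(49 - 41) - 18 ≡ 51. → (41, 51)

(41, 51)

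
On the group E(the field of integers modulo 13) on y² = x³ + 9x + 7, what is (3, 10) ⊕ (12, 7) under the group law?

(3, 10) + (12, 7). λ = (7 - 10)/(12 - 3) ≡ 10/9 mod 13. 9⁻¹ ≡ 3 (mod 13), so λ ≡ 4.
  x = λ² - 3 - 12 = 16 - 15 ≡ 1; y = λ·(3 - 1) - 10 ≡ 11. → (1, 11)

(1, 11)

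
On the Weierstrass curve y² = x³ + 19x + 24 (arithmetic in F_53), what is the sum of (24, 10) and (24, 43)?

The two points share x = 24 and their y-coordinates satisfy 10 + 43 ≡ 0 (mod 53), so they are inverses. Their sum is 𝒪.

O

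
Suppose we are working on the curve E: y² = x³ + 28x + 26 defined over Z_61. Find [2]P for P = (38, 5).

tangent at (38, 5): λ = (3·38² + 28)/(2·5) ≡ 29/10. 10⁻¹ ≡ 55 (mod 61), so λ ≡ 29·55 ≡ 9.
  x = λ² - 38 - 38 = 81 - 76 ≡ 5; y = λ·(38 - 5) - 5 ≡ 48. → (5, 48)

(5, 48)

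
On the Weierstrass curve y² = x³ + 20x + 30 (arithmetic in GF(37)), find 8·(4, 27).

(5, 25)

Write P = (4, 27).
Double-and-add on 8 = (1000)₂. Start with P = (4, 27) for the leading 1-bit.
double: tangent at (4, 27): λ = (3·4² + 20)/(2·27) ≡ 31/17. 17⁻¹ ≡ 24 (mod 37) since 17·24 = 408 ≡ 1, so λ ≡ 31·24 ≡ 4.
  x = λ² - 4 - 4 = 16 - 8 ≡ 8; y = λ·(4 - 8) - 27 ≡ 31. → (8, 31)
double: tangent at (8, 31): λ = (3·8² + 20)/(2·31) ≡ 27/25. 25⁻¹ ≡ 3 (mod 37), so λ ≡ 27·3 ≡ 7.
  x = λ² - 8 - 8 = 49 - 16 ≡ 33; y = λ·(8 - 33) - 31 ≡ 16. → (33, 16)
double: tangent at (33, 16): λ = (3·33² + 20)/(2·16) ≡ 31/32. 32⁻¹ ≡ 22 (mod 37), so λ ≡ 31·22 ≡ 16.
  x = λ² - 33 - 33 = 256 - 66 ≡ 5; y = λ·(33 - 5) - 16 ≡ 25. → (5, 25)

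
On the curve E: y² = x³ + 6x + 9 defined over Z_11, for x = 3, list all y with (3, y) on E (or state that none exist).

x³ + 6x + 9 = 54 ≡ 10 (mod 11).
10 is a non-residue mod 11; no y exists.

none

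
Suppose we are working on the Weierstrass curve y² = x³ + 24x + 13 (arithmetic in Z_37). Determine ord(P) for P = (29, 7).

2P: tangent at (29, 7): λ = (3·29² + 24)/(2·7) ≡ 31/14. 14⁻¹ ≡ 8 (mod 37) since 14·8 = 112 ≡ 1, so λ ≡ 31·8 ≡ 26.
  x = λ² - 29 - 29 = 676 - 58 ≡ 26; y = λ·(29 - 26) - 7 ≡ 34. → (26, 34)
3P: (26, 34) + (29, 7). λ = (7 - 34)/(29 - 26) ≡ 10/3 mod 37. 3⁻¹ ≡ 25 (mod 37) since 3·25 = 75 ≡ 1, so λ ≡ 28.
  x = λ² - 26 - 29 = 784 - 55 ≡ 26; y = λ·(26 - 26) - 34 ≡ 3. → (26, 3)
4P: (26, 3) + (29, 7). λ = (7 - 3)/(29 - 26) ≡ 4/3 mod 37. 3⁻¹ ≡ 25 (mod 37), so λ ≡ 26.
  x = λ² - 26 - 29 = 676 - 55 ≡ 29; y = λ·(26 - 29) - 3 ≡ 30. → (29, 30)
5P: (29, 30) + (29, 7): same x and y₁ ≡ -y₂, so the sum is O.
5P = O, so the order is 5.

5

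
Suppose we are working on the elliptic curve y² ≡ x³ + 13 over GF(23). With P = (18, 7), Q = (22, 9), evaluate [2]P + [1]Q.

(20, 20)

First 2P:
Repeated addition: build up to 2P.
2P: tangent at (18, 7): λ = (3·18² + 0)/(2·7) ≡ 6/14. 14⁻¹ ≡ 5 (mod 23), so λ ≡ 6·5 ≡ 7.
  x = λ² - 18 - 18 = 49 - 36 ≡ 13; y = λ·(18 - 13) - 7 ≡ 5. → (13, 5)
2P = (13, 5).
Finally 2P + Q:
(13, 5) + (22, 9). λ = (9 - 5)/(22 - 13) ≡ 4/9 mod 23. 9⁻¹ ≡ 18 (mod 23) since 9·18 = 162 ≡ 1, so λ ≡ 3.
  x = λ² - 13 - 22 = 9 - 35 ≡ 20; y = λ·(13 - 20) - 5 ≡ 20. → (20, 20)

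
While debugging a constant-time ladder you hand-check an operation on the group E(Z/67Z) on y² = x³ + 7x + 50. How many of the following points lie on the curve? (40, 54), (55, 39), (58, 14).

2

(40, 54): 54² ≡ 35, rhs ≡ 10 → off.
(55, 39): 39² ≡ 47, rhs ≡ 47 → on.
(58, 14): 14² ≡ 62, rhs ≡ 62 → on.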